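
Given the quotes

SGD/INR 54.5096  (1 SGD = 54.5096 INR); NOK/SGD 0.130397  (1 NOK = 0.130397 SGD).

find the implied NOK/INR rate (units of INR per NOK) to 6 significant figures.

NOK/INR = 7.10789

1 NOK × 0.130397 = 0.130397 SGD
0.130397 SGD × 54.5096 = 7.10789 INR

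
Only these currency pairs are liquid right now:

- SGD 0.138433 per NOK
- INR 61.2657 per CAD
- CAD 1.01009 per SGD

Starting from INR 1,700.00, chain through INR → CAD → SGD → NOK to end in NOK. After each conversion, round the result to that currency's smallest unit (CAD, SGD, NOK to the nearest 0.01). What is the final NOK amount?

NOK 198.44

INR 1,700.00 ÷ 61.2657 = CAD 27.75
CAD 27.75 ÷ 1.01009 = SGD 27.47
SGD 27.47 ÷ 0.138433 = NOK 198.44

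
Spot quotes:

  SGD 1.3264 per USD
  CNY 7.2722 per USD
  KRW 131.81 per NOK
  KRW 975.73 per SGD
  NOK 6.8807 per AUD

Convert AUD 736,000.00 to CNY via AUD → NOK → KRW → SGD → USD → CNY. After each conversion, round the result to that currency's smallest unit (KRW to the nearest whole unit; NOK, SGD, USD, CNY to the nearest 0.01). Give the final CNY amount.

AUD 736,000.00 × 6.8807 = NOK 5,064,195.20
NOK 5,064,195.20 × 131.81 = KRW 667,511,569
KRW 667,511,569 ÷ 975.73 = SGD 684,115.04
SGD 684,115.04 ÷ 1.3264 = USD 515,768.28
USD 515,768.28 × 7.2722 = CNY 3,750,770.09

CNY 3,750,770.09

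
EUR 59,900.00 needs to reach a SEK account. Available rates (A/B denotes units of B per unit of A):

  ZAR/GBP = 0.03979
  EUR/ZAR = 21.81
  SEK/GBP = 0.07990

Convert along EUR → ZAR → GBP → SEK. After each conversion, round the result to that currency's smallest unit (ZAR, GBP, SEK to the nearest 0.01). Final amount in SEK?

EUR 59,900.00 × 21.81 = ZAR 1,306,419.00
ZAR 1,306,419.00 × 0.03979 = GBP 51,982.41
GBP 51,982.41 ÷ 0.07990 = SEK 650,593.37

SEK 650,593.37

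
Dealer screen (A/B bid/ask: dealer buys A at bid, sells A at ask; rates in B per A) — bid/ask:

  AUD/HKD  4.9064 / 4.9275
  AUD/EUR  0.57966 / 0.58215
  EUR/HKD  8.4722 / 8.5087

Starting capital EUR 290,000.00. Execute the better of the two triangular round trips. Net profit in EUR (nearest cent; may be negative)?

Net result: EUR -971.35 (no profitable arbitrage after spreads)

Best loop EUR → HKD → AUD → EUR:
EUR 290,000.00 × 8.4722 (sell EUR at bid) = HKD 2,456,938.00
HKD 2,456,938.00 ÷ 4.9275 (buy AUD at ask) = AUD 498,617.55
AUD 498,617.55 × 0.57966 (sell AUD at bid) = EUR 289,028.65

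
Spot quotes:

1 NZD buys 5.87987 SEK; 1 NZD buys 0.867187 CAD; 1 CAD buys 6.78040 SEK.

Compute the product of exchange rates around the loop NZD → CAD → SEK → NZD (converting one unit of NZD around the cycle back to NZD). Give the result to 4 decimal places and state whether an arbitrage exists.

Around NZD → CAD → SEK → NZD: 1 × 0.867187 × 6.78040 ÷ 5.87987 = 1.000001
Product ≈ 1 (deviation 0.000%, within rounding noise).

1.0000 (no arbitrage)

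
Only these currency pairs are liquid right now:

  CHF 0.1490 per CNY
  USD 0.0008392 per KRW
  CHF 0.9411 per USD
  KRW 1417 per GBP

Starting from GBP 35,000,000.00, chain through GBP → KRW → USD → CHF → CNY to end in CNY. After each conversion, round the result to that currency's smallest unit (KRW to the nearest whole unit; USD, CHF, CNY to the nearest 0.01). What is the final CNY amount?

CNY 262,877,172.48

GBP 35,000,000.00 × 1417 = KRW 49,595,000,000
KRW 49,595,000,000 × 0.0008392 = USD 41,620,124.00
USD 41,620,124.00 × 0.9411 = CHF 39,168,698.70
CHF 39,168,698.70 ÷ 0.1490 = CNY 262,877,172.48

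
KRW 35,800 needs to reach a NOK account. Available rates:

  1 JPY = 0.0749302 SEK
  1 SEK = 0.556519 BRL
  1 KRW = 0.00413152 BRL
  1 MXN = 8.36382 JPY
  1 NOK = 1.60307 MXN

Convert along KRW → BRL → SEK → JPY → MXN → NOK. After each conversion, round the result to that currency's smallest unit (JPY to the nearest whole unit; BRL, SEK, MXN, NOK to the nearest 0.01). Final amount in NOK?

KRW 35,800 × 0.00413152 = BRL 147.91
BRL 147.91 ÷ 0.556519 = SEK 265.78
SEK 265.78 ÷ 0.0749302 = JPY 3,547
JPY 3,547 ÷ 8.36382 = MXN 424.09
MXN 424.09 ÷ 1.60307 = NOK 264.55

NOK 264.55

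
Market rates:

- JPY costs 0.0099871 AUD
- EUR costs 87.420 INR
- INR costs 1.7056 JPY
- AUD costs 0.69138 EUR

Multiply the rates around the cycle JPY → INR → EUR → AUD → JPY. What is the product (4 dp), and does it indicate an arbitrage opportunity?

Around JPY → INR → EUR → AUD → JPY: 1 ÷ 1.7056 ÷ 87.420 ÷ 0.69138 ÷ 0.0099871 = 0.971305
Product < 1; profitable direction is JPY → AUD → EUR → INR → JPY.

0.9713 (arbitrage exists)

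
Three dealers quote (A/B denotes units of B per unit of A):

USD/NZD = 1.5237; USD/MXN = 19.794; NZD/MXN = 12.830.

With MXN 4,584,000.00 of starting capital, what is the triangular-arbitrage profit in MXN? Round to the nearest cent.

Profit: MXN 57,432.63

Profitable loop is MXN → NZD → USD → MXN:
MXN 4,584,000.00 ÷ 12.830 = NZD 357,287.61
NZD 357,287.61 ÷ 1.5237 = USD 234,486.85
USD 234,486.85 × 19.794 = MXN 4,641,432.63
Profit = MXN 4,641,432.63 − MXN 4,584,000.00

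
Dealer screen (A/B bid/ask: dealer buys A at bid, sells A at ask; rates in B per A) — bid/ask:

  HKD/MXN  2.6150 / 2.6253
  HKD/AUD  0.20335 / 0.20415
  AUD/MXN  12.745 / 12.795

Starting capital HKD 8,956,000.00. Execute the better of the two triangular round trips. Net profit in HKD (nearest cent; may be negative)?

Net profit: HKD 9,945.69

Best loop HKD → MXN → AUD → HKD:
HKD 8,956,000.00 × 2.6150 (sell HKD at bid) = MXN 23,419,940.00
MXN 23,419,940.00 ÷ 12.795 (buy AUD at ask) = AUD 1,830,397.81
AUD 1,830,397.81 ÷ 0.20415 (buy HKD at ask) = HKD 8,965,945.69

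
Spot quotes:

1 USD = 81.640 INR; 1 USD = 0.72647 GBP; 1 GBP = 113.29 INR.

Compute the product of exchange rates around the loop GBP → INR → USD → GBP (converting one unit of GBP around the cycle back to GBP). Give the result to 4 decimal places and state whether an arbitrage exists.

1.0081 (arbitrage exists)

Around GBP → INR → USD → GBP: 1 × 113.29 ÷ 81.640 × 0.72647 = 1.008106
Product > 1; profitable direction is GBP → INR → USD → GBP.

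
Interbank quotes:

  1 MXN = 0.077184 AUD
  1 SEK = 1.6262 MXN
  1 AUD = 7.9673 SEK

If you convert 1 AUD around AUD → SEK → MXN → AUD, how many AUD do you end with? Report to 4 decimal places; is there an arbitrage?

Around AUD → SEK → MXN → AUD: 1 × 7.9673 × 1.6262 × 0.077184 = 1.000029
Product ≈ 1 (deviation 0.003%, within rounding noise).

1.0000 (no arbitrage)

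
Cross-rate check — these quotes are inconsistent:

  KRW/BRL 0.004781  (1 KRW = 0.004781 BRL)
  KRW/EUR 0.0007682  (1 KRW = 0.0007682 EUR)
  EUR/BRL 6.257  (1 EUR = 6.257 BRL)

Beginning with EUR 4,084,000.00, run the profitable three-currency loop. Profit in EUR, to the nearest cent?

Profit: EUR 21,891.30

Profitable loop is EUR → BRL → KRW → EUR:
EUR 4,084,000.00 × 6.257 = BRL 25,553,588.00
BRL 25,553,588.00 ÷ 0.004781 = KRW 5,344,820,749
KRW 5,344,820,749 × 0.0007682 = EUR 4,105,891.30
Profit = EUR 4,105,891.30 − EUR 4,084,000.00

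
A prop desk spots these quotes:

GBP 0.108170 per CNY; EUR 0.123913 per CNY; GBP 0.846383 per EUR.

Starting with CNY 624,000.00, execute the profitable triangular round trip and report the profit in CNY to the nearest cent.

Profitable loop is CNY → GBP → EUR → CNY:
CNY 624,000.00 × 0.108170 = GBP 67,498.08
GBP 67,498.08 ÷ 0.846383 = EUR 79,748.86
EUR 79,748.86 ÷ 0.123913 = CNY 643,587.52
Profit = CNY 643,587.52 − CNY 624,000.00

Profit: CNY 19,587.52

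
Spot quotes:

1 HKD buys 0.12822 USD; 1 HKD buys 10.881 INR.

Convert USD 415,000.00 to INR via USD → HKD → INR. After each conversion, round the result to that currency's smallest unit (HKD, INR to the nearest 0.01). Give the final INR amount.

USD 415,000.00 ÷ 0.12822 = HKD 3,236,624.55
HKD 3,236,624.55 × 10.881 = INR 35,217,711.73

INR 35,217,711.73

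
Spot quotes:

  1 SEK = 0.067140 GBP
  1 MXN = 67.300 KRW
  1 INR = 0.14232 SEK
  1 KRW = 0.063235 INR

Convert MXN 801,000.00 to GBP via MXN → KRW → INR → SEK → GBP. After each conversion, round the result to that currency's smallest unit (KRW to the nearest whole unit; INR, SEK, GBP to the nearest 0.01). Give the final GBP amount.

MXN 801,000.00 × 67.300 = KRW 53,907,300
KRW 53,907,300 × 0.063235 = INR 3,408,828.12
INR 3,408,828.12 × 0.14232 = SEK 485,144.42
SEK 485,144.42 × 0.067140 = GBP 32,572.60

GBP 32,572.60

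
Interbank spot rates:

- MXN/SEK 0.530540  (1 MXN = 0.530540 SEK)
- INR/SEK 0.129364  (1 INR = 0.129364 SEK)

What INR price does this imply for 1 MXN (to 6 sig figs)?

MXN/INR = 4.10114

1 MXN × 0.530540 = 0.53054 SEK
0.53054 SEK ÷ 0.129364 = 4.10114 INR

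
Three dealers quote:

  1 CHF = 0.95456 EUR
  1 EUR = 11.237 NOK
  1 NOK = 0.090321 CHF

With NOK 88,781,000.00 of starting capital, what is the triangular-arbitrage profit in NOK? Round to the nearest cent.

Profit: NOK 2,857,438.99

Profitable loop is NOK → EUR → CHF → NOK:
NOK 88,781,000.00 ÷ 11.237 = EUR 7,900,774.23
EUR 7,900,774.23 ÷ 0.95456 = CHF 8,276,875.45
CHF 8,276,875.45 ÷ 0.090321 = NOK 91,638,438.99
Profit = NOK 91,638,438.99 − NOK 88,781,000.00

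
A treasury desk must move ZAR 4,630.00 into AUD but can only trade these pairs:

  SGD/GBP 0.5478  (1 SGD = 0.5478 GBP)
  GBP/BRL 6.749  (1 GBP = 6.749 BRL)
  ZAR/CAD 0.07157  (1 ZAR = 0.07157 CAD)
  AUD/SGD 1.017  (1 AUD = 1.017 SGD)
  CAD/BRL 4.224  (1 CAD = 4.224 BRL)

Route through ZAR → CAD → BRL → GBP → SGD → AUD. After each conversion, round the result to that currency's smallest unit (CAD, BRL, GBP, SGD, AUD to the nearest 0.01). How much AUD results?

AUD 372.28

ZAR 4,630.00 × 0.07157 = CAD 331.37
CAD 331.37 × 4.224 = BRL 1,399.71
BRL 1,399.71 ÷ 6.749 = GBP 207.40
GBP 207.40 ÷ 0.5478 = SGD 378.61
SGD 378.61 ÷ 1.017 = AUD 372.28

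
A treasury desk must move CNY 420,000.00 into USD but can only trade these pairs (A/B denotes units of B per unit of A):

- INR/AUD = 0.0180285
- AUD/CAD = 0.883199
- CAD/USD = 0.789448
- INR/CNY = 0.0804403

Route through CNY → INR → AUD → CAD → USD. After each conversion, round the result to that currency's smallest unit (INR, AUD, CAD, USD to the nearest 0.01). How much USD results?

USD 65,632.25

CNY 420,000.00 ÷ 0.0804403 = INR 5,221,263.47
INR 5,221,263.47 × 0.0180285 = AUD 94,131.55
AUD 94,131.55 × 0.883199 = CAD 83,136.89
CAD 83,136.89 × 0.789448 = USD 65,632.25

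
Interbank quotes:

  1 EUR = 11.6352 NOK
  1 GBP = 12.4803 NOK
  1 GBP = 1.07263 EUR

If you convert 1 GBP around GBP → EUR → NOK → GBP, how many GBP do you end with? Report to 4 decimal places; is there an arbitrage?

Around GBP → EUR → NOK → GBP: 1 × 1.07263 × 11.6352 ÷ 12.4803 = 0.999997
Product ≈ 1 (deviation 0.000%, within rounding noise).

1.0000 (no arbitrage)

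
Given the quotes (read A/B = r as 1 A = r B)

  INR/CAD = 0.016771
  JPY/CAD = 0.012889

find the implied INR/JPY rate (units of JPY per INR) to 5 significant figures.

INR/JPY = 1.3012

1 INR × 0.016771 = 0.016771 CAD
0.016771 CAD ÷ 0.012889 = 1.30119 JPY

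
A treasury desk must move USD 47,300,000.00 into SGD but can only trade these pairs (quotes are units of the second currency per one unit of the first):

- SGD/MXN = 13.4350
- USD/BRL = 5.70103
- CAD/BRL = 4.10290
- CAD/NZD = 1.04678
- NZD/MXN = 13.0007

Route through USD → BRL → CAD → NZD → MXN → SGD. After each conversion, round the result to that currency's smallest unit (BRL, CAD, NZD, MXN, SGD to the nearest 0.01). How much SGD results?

USD 47,300,000.00 × 5.70103 = BRL 269,658,719.00
BRL 269,658,719.00 ÷ 4.10290 = CAD 65,723,931.61
CAD 65,723,931.61 × 1.04678 = NZD 68,798,497.13
NZD 68,798,497.13 × 13.0007 = MXN 894,428,621.64
MXN 894,428,621.64 ÷ 13.4350 = SGD 66,574,515.94

SGD 66,574,515.94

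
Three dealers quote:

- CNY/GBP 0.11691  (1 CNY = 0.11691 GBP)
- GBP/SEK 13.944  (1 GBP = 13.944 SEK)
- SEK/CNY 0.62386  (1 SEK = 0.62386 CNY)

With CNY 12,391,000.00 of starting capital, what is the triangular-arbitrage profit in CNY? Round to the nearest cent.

Profitable loop is CNY → GBP → SEK → CNY:
CNY 12,391,000.00 × 0.11691 = GBP 1,448,631.81
GBP 1,448,631.81 × 13.944 = SEK 20,199,721.96
SEK 20,199,721.96 × 0.62386 = CNY 12,601,798.54
Profit = CNY 12,601,798.54 − CNY 12,391,000.00

Profit: CNY 210,798.54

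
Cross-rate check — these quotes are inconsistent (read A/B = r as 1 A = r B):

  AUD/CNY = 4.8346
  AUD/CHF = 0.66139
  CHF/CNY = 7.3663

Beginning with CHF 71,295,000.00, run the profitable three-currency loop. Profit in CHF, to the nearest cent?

Profitable loop is CHF → CNY → AUD → CHF:
CHF 71,295,000.00 × 7.3663 = CNY 525,180,358.50
CNY 525,180,358.50 ÷ 4.8346 = AUD 108,629,536.78
AUD 108,629,536.78 × 0.66139 = CHF 71,846,489.33
Profit = CHF 71,846,489.33 − CHF 71,295,000.00

Profit: CHF 551,489.33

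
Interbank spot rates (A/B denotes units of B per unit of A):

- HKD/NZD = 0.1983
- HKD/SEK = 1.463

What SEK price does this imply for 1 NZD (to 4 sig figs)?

NZD/SEK = 7.378

1 NZD ÷ 0.1983 = 5.04286 HKD
5.04286 HKD × 1.463 = 7.37771 SEK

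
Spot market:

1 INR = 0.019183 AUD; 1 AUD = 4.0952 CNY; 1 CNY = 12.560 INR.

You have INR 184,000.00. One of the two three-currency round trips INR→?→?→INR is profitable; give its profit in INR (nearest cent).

Profit: INR 2,481.84

Profitable loop is INR → CNY → AUD → INR:
INR 184,000.00 ÷ 12.560 = CNY 14,649.68
CNY 14,649.68 ÷ 4.0952 = AUD 3,577.28
AUD 3,577.28 ÷ 0.019183 = INR 186,481.84
Profit = INR 186,481.84 − INR 184,000.00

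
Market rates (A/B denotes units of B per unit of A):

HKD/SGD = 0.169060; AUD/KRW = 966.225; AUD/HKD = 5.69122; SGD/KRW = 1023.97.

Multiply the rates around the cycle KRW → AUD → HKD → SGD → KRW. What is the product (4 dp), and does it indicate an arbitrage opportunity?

Around KRW → AUD → HKD → SGD → KRW: 1 ÷ 966.225 × 5.69122 × 0.169060 × 1023.97 = 1.019660
Product > 1; profitable direction is KRW → AUD → HKD → SGD → KRW.

1.0197 (arbitrage exists)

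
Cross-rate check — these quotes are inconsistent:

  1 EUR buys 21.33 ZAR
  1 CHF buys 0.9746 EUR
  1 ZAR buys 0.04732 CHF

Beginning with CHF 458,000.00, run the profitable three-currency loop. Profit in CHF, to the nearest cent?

Profitable loop is CHF → ZAR → EUR → CHF:
CHF 458,000.00 ÷ 0.04732 = ZAR 9,678,782.76
ZAR 9,678,782.76 ÷ 21.33 = EUR 453,763.84
EUR 453,763.84 ÷ 0.9746 = CHF 465,589.82
Profit = CHF 465,589.82 − CHF 458,000.00

Profit: CHF 7,589.82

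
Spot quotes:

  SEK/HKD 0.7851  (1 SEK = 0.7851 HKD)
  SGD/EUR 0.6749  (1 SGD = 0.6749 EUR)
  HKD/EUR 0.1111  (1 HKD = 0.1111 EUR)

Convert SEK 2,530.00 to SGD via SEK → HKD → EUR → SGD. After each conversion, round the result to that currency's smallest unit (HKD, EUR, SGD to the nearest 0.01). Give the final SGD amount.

SEK 2,530.00 × 0.7851 = HKD 1,986.30
HKD 1,986.30 × 0.1111 = EUR 220.68
EUR 220.68 ÷ 0.6749 = SGD 326.98

SGD 326.98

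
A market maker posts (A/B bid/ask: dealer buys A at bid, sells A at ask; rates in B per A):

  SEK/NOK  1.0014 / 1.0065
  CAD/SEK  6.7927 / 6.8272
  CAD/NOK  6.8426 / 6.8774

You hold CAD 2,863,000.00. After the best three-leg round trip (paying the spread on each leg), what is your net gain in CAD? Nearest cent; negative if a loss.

Best loop CAD → NOK → SEK → CAD:
CAD 2,863,000.00 × 6.8426 (sell CAD at bid) = NOK 19,590,363.80
NOK 19,590,363.80 ÷ 1.0065 (buy SEK at ask) = SEK 19,463,848.78
SEK 19,463,848.78 ÷ 6.8272 (buy CAD at ask) = CAD 2,850,927.00

Net result: CAD -12,073.00 (no profitable arbitrage after spreads)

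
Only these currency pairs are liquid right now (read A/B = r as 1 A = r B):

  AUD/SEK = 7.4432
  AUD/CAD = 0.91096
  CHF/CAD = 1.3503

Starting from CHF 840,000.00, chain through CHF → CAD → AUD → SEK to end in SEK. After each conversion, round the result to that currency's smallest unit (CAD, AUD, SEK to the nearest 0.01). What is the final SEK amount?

CHF 840,000.00 × 1.3503 = CAD 1,134,252.00
CAD 1,134,252.00 ÷ 0.91096 = AUD 1,245,117.24
AUD 1,245,117.24 × 7.4432 = SEK 9,267,656.64

SEK 9,267,656.64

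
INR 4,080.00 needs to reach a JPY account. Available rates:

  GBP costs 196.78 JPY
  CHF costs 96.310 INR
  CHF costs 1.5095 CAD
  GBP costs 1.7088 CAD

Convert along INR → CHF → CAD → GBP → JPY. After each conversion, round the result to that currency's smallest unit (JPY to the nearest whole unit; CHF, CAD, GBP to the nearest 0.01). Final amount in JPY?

JPY 7,364

INR 4,080.00 ÷ 96.310 = CHF 42.36
CHF 42.36 × 1.5095 = CAD 63.94
CAD 63.94 ÷ 1.7088 = GBP 37.42
GBP 37.42 × 196.78 = JPY 7,364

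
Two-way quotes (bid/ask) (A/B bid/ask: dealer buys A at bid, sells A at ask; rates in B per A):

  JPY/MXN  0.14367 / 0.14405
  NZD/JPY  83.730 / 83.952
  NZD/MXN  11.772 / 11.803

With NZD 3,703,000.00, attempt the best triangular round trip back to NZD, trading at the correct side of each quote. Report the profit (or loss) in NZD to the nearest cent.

Best loop NZD → JPY → MXN → NZD:
NZD 3,703,000.00 × 83.730 (sell NZD at bid) = JPY 310,052,190
JPY 310,052,190 × 0.14367 (sell JPY at bid) = MXN 44,545,198.14
MXN 44,545,198.14 ÷ 11.803 (buy NZD at ask) = NZD 3,774,057.29

Net profit: NZD 71,057.29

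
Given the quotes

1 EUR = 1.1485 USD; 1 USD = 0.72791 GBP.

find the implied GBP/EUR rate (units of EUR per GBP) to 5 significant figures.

1 GBP ÷ 0.72791 = 1.3738 USD
1.3738 USD ÷ 1.1485 = 1.19617 EUR

GBP/EUR = 1.1962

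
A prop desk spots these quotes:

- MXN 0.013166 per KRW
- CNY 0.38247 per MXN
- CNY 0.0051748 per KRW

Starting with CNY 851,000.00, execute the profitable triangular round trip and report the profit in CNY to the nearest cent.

Profit: CNY 23,524.34

Profitable loop is CNY → MXN → KRW → CNY:
CNY 851,000.00 ÷ 0.38247 = MXN 2,225,011.11
MXN 2,225,011.11 ÷ 0.013166 = KRW 168,996,743
KRW 168,996,743 × 0.0051748 = CNY 874,524.34
Profit = CNY 874,524.34 − CNY 851,000.00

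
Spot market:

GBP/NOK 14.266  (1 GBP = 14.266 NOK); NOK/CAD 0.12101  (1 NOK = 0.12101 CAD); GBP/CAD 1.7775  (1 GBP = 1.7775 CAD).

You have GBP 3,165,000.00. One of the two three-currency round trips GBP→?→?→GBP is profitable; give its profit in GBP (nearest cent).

Profitable loop is GBP → CAD → NOK → GBP:
GBP 3,165,000.00 × 1.7775 = CAD 5,625,787.50
CAD 5,625,787.50 ÷ 0.12101 = NOK 46,490,269.40
NOK 46,490,269.40 ÷ 14.266 = GBP 3,258,816.02
Profit = GBP 3,258,816.02 − GBP 3,165,000.00

Profit: GBP 93,816.02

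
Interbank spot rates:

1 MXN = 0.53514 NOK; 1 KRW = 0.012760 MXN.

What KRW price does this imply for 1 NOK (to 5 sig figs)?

1 NOK ÷ 0.53514 = 1.86867 MXN
1.86867 MXN ÷ 0.012760 = 146.447 KRW

NOK/KRW = 146.45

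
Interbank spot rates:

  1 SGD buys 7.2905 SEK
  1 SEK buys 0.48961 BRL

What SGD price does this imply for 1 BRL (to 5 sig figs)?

1 BRL ÷ 0.48961 = 2.04244 SEK
2.04244 SEK ÷ 7.2905 = 0.280151 SGD

BRL/SGD = 0.28015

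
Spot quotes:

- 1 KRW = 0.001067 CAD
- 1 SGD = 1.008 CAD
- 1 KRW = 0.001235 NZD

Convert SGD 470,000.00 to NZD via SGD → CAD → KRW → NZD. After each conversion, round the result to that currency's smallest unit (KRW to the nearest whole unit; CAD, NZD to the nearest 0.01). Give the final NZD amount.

NZD 548,353.89

SGD 470,000.00 × 1.008 = CAD 473,760.00
CAD 473,760.00 ÷ 0.001067 = KRW 444,011,246
KRW 444,011,246 × 0.001235 = NZD 548,353.89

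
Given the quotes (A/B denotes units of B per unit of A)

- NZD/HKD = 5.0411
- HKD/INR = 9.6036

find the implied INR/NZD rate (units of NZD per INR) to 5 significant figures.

INR/NZD = 0.020656

1 INR ÷ 9.6036 = 0.104128 HKD
0.104128 HKD ÷ 5.0411 = 0.0206557 NZD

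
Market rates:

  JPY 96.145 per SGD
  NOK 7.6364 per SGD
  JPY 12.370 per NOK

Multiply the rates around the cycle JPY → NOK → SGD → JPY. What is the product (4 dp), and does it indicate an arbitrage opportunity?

1.0178 (arbitrage exists)

Around JPY → NOK → SGD → JPY: 1 ÷ 12.370 ÷ 7.6364 × 96.145 = 1.017814
Product > 1; profitable direction is JPY → NOK → SGD → JPY.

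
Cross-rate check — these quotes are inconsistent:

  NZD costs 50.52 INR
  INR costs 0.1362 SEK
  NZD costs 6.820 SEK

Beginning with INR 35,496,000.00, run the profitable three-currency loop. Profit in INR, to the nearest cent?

Profit: INR 316,570.19

Profitable loop is INR → SEK → NZD → INR:
INR 35,496,000.00 × 0.1362 = SEK 4,834,555.20
SEK 4,834,555.20 ÷ 6.820 = NZD 708,879.06
NZD 708,879.06 × 50.52 = INR 35,812,570.19
Profit = INR 35,812,570.19 − INR 35,496,000.00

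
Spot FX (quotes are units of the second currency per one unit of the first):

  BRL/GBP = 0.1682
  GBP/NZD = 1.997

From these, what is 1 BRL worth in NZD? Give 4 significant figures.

1 BRL × 0.1682 = 0.1682 GBP
0.1682 GBP × 1.997 = 0.335895 NZD

BRL/NZD = 0.3359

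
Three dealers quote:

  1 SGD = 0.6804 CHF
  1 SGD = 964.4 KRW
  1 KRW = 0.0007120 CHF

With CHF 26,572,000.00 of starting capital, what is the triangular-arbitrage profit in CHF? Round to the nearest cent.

Profit: CHF 244,193.71

Profitable loop is CHF → SGD → KRW → CHF:
CHF 26,572,000.00 ÷ 0.6804 = SGD 39,053,497.94
SGD 39,053,497.94 × 964.4 = KRW 37,663,193,416
KRW 37,663,193,416 × 0.0007120 = CHF 26,816,193.71
Profit = CHF 26,816,193.71 − CHF 26,572,000.00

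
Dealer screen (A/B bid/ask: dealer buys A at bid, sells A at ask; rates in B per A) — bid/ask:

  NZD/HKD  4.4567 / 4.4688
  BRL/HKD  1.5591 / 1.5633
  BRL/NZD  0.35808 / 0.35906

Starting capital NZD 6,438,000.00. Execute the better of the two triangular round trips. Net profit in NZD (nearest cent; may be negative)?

Best loop NZD → HKD → BRL → NZD:
NZD 6,438,000.00 × 4.4567 (sell NZD at bid) = HKD 28,692,234.60
HKD 28,692,234.60 ÷ 1.5633 (buy BRL at ask) = BRL 18,353,633.08
BRL 18,353,633.08 × 0.35808 (sell BRL at bid) = NZD 6,572,068.93

Net profit: NZD 134,068.93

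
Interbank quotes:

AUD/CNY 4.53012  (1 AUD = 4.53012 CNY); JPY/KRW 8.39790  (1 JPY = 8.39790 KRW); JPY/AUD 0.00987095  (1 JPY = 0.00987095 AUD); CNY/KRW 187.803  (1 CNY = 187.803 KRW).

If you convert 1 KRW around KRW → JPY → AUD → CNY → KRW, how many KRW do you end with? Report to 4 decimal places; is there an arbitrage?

1.0000 (no arbitrage)

Around KRW → JPY → AUD → CNY → KRW: 1 ÷ 8.39790 × 0.00987095 × 4.53012 × 187.803 = 1.000001
Product ≈ 1 (deviation 0.000%, within rounding noise).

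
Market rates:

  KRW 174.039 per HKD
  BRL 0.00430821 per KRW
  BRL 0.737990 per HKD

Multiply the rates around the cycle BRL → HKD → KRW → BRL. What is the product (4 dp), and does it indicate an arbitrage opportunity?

1.0160 (arbitrage exists)

Around BRL → HKD → KRW → BRL: 1 ÷ 0.737990 × 174.039 × 0.00430821 = 1.015998
Product > 1; profitable direction is BRL → HKD → KRW → BRL.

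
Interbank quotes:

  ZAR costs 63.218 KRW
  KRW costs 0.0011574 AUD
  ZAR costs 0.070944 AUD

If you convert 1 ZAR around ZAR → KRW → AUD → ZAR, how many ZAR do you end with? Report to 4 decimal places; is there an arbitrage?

1.0314 (arbitrage exists)

Around ZAR → KRW → AUD → ZAR: 1 × 63.218 × 0.0011574 ÷ 0.070944 = 1.031356
Product > 1; profitable direction is ZAR → KRW → AUD → ZAR.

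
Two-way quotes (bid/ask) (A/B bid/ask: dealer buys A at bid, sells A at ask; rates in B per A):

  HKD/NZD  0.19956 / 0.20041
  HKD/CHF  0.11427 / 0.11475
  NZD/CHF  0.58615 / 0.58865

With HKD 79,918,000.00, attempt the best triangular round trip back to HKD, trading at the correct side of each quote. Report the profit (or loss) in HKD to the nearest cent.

Best loop HKD → NZD → CHF → HKD:
HKD 79,918,000.00 × 0.19956 (sell HKD at bid) = NZD 15,948,436.08
NZD 15,948,436.08 × 0.58615 (sell NZD at bid) = CHF 9,348,175.81
CHF 9,348,175.81 ÷ 0.11475 (buy HKD at ask) = HKD 81,465,584.39

Net profit: HKD 1,547,584.39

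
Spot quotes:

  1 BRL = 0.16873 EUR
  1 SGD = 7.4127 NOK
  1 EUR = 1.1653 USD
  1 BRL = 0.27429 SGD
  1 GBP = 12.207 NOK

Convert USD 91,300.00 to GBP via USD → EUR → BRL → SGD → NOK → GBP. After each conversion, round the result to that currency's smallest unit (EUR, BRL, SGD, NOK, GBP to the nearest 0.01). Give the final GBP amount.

GBP 77,342.49

USD 91,300.00 ÷ 1.1653 = EUR 78,348.92
EUR 78,348.92 ÷ 0.16873 = BRL 464,344.93
BRL 464,344.93 × 0.27429 = SGD 127,365.17
SGD 127,365.17 × 7.4127 = NOK 944,119.80
NOK 944,119.80 ÷ 12.207 = GBP 77,342.49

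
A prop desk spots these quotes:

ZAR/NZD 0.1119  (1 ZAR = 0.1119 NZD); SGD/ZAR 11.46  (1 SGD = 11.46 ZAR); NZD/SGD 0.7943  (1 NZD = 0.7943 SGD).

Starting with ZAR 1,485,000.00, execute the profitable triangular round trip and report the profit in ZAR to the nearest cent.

Profitable loop is ZAR → NZD → SGD → ZAR:
ZAR 1,485,000.00 × 0.1119 = NZD 166,171.50
NZD 166,171.50 × 0.7943 = SGD 131,990.02
SGD 131,990.02 × 11.46 = ZAR 1,512,605.66
Profit = ZAR 1,512,605.66 − ZAR 1,485,000.00

Profit: ZAR 27,605.66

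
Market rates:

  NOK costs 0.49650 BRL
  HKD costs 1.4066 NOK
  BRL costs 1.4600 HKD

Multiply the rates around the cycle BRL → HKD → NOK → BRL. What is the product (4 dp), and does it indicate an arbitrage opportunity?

Around BRL → HKD → NOK → BRL: 1 × 1.4600 × 1.4066 × 0.49650 = 1.019630
Product > 1; profitable direction is BRL → HKD → NOK → BRL.

1.0196 (arbitrage exists)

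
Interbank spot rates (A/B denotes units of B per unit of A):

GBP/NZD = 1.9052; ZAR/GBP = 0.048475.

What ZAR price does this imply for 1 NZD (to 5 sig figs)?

1 NZD ÷ 1.9052 = 0.524879 GBP
0.524879 GBP ÷ 0.048475 = 10.8278 ZAR

NZD/ZAR = 10.828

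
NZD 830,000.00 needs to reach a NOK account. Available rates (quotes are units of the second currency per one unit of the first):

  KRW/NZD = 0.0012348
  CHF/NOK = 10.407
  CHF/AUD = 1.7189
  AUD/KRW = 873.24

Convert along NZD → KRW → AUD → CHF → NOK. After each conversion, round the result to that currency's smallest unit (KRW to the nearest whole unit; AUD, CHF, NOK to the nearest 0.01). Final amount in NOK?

NOK 4,660,395.72

NZD 830,000.00 ÷ 0.0012348 = KRW 672,173,631
KRW 672,173,631 ÷ 873.24 = AUD 769,746.73
AUD 769,746.73 ÷ 1.7189 = CHF 447,813.56
CHF 447,813.56 × 10.407 = NOK 4,660,395.72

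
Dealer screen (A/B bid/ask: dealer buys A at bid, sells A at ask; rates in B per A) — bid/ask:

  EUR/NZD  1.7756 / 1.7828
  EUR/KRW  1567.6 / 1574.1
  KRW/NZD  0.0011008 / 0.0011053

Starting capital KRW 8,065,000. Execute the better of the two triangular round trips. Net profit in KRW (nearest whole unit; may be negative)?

Net profit: KRW 165,705

Best loop KRW → EUR → NZD → KRW:
KRW 8,065,000 ÷ 1574.1 (buy EUR at ask) = EUR 5,123.56
EUR 5,123.56 × 1.7756 (sell EUR at bid) = NZD 9,097.40
NZD 9,097.40 ÷ 0.0011053 (buy KRW at ask) = KRW 8,230,705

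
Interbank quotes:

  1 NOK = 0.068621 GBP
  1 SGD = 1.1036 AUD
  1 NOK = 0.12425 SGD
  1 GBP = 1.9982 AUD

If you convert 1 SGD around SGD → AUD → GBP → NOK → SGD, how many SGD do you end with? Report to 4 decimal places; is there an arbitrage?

1.0000 (no arbitrage)

Around SGD → AUD → GBP → NOK → SGD: 1 × 1.1036 ÷ 1.9982 ÷ 0.068621 × 0.12425 = 1.000028
Product ≈ 1 (deviation 0.003%, within rounding noise).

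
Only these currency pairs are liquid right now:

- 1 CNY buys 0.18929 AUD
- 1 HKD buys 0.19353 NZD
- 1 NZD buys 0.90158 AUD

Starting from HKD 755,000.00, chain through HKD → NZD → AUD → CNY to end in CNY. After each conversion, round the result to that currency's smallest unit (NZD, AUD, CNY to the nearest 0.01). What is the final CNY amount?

CNY 695,940.09

HKD 755,000.00 × 0.19353 = NZD 146,115.15
NZD 146,115.15 × 0.90158 = AUD 131,734.50
AUD 131,734.50 ÷ 0.18929 = CNY 695,940.09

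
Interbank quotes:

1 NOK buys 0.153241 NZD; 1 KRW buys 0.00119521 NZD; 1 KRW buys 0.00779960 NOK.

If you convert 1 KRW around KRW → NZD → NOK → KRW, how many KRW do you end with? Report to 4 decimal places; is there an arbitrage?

1.0000 (no arbitrage)

Around KRW → NZD → NOK → KRW: 1 × 0.00119521 ÷ 0.153241 ÷ 0.00779960 = 0.999993
Product ≈ 1 (deviation 0.001%, within rounding noise).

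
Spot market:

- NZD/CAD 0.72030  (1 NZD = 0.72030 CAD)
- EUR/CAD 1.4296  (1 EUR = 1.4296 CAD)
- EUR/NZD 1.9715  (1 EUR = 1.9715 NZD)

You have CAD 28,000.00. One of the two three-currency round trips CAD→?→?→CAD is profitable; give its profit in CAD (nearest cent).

Profit: CAD 187.88

Profitable loop is CAD → NZD → EUR → CAD:
CAD 28,000.00 ÷ 0.72030 = NZD 38,872.69
NZD 38,872.69 ÷ 1.9715 = EUR 19,717.32
EUR 19,717.32 × 1.4296 = CAD 28,187.88
Profit = CAD 28,187.88 − CAD 28,000.00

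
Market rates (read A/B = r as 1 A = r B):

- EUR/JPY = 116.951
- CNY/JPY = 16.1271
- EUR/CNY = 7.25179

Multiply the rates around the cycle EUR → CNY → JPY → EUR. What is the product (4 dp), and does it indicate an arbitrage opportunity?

1.0000 (no arbitrage)

Around EUR → CNY → JPY → EUR: 1 × 7.25179 × 16.1271 ÷ 116.951 = 0.999994
Product ≈ 1 (deviation 0.001%, within rounding noise).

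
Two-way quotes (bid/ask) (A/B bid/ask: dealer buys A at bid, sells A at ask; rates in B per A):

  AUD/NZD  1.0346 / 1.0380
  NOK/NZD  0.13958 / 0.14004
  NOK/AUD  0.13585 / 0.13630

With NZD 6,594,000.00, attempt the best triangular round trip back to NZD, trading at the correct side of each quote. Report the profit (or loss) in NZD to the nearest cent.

Best loop NZD → NOK → AUD → NZD:
NZD 6,594,000.00 ÷ 0.14004 (buy NOK at ask) = NOK 47,086,546.70
NOK 47,086,546.70 × 0.13585 (sell NOK at bid) = AUD 6,396,707.37
AUD 6,396,707.37 × 1.0346 (sell AUD at bid) = NZD 6,618,033.44

Net profit: NZD 24,033.44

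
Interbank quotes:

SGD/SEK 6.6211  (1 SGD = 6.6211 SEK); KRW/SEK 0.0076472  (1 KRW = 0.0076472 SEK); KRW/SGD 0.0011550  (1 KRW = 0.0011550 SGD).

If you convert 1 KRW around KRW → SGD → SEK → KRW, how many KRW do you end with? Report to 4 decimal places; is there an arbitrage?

Around KRW → SGD → SEK → KRW: 1 × 0.0011550 × 6.6211 ÷ 0.0076472 = 1.000022
Product ≈ 1 (deviation 0.002%, within rounding noise).

1.0000 (no arbitrage)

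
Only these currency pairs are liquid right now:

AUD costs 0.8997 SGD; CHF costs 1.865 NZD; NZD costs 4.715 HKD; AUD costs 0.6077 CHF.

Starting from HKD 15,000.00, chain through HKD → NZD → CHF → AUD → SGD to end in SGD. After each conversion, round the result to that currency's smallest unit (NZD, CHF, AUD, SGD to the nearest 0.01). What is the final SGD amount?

SGD 2,525.45

HKD 15,000.00 ÷ 4.715 = NZD 3,181.34
NZD 3,181.34 ÷ 1.865 = CHF 1,705.81
CHF 1,705.81 ÷ 0.6077 = AUD 2,806.99
AUD 2,806.99 × 0.8997 = SGD 2,525.45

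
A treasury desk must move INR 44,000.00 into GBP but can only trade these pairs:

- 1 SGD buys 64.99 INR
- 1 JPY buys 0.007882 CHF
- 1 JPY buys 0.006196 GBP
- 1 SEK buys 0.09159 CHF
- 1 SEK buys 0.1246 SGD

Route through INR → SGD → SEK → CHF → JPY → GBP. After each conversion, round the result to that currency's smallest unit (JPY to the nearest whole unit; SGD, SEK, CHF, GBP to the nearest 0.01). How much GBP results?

INR 44,000.00 ÷ 64.99 = SGD 677.03
SGD 677.03 ÷ 0.1246 = SEK 5,433.63
SEK 5,433.63 × 0.09159 = CHF 497.67
CHF 497.67 ÷ 0.007882 = JPY 63,140
JPY 63,140 × 0.006196 = GBP 391.22

GBP 391.22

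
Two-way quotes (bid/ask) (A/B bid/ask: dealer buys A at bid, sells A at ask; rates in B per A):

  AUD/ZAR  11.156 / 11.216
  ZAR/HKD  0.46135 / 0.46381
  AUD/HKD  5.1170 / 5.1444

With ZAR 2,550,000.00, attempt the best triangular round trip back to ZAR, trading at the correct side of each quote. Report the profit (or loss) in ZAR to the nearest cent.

Best loop ZAR → HKD → AUD → ZAR:
ZAR 2,550,000.00 × 0.46135 (sell ZAR at bid) = HKD 1,176,442.50
HKD 1,176,442.50 ÷ 5.1444 (buy AUD at ask) = AUD 228,684.10
AUD 228,684.10 × 11.156 (sell AUD at bid) = ZAR 2,551,199.85

Net profit: ZAR 1,199.85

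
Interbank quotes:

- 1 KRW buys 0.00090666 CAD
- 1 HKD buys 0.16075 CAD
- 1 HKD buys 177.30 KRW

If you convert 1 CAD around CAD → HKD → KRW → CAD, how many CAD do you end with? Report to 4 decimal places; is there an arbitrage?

Around CAD → HKD → KRW → CAD: 1 ÷ 0.16075 × 177.30 × 0.00090666 = 1.000005
Product ≈ 1 (deviation 0.001%, within rounding noise).

1.0000 (no arbitrage)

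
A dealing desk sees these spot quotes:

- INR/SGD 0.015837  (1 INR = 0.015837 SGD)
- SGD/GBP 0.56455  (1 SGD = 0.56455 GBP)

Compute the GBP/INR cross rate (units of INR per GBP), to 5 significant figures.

1 GBP ÷ 0.56455 = 1.77132 SGD
1.77132 SGD ÷ 0.015837 = 111.847 INR

GBP/INR = 111.85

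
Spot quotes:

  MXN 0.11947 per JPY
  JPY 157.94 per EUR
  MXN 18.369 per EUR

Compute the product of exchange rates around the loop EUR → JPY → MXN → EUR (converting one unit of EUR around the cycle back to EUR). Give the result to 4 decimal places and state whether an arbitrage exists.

1.0272 (arbitrage exists)

Around EUR → JPY → MXN → EUR: 1 × 157.94 × 0.11947 ÷ 18.369 = 1.027225
Product > 1; profitable direction is EUR → JPY → MXN → EUR.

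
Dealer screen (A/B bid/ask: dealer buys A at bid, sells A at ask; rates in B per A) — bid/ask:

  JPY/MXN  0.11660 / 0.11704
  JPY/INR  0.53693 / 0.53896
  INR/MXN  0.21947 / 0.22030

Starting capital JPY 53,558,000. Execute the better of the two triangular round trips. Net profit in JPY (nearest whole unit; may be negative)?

Best loop JPY → INR → MXN → JPY:
JPY 53,558,000 × 0.53693 (sell JPY at bid) = INR 28,756,896.94
INR 28,756,896.94 × 0.21947 (sell INR at bid) = MXN 6,311,276.17
MXN 6,311,276.17 ÷ 0.11704 (buy JPY at ask) = JPY 53,924,096

Net profit: JPY 366,096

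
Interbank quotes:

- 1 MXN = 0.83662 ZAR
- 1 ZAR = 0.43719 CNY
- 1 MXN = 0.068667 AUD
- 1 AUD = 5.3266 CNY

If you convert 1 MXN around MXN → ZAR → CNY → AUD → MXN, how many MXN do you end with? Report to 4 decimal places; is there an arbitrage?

Around MXN → ZAR → CNY → AUD → MXN: 1 × 0.83662 × 0.43719 ÷ 5.3266 ÷ 0.068667 = 1.000001
Product ≈ 1 (deviation 0.000%, within rounding noise).

1.0000 (no arbitrage)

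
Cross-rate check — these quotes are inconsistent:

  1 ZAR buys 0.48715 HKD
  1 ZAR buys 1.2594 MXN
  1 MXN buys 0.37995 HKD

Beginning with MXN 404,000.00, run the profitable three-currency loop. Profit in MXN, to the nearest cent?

Profitable loop is MXN → ZAR → HKD → MXN:
MXN 404,000.00 ÷ 1.2594 = ZAR 320,787.68
ZAR 320,787.68 × 0.48715 = HKD 156,271.72
HKD 156,271.72 ÷ 0.37995 = MXN 411,295.48
Profit = MXN 411,295.48 − MXN 404,000.00

Profit: MXN 7,295.48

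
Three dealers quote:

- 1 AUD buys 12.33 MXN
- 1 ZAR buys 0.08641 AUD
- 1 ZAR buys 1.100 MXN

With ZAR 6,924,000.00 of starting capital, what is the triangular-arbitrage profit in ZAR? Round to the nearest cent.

Profitable loop is ZAR → MXN → AUD → ZAR:
ZAR 6,924,000.00 × 1.100 = MXN 7,616,400.00
MXN 7,616,400.00 ÷ 12.33 = AUD 617,712.90
AUD 617,712.90 ÷ 0.08641 = ZAR 7,148,627.42
Profit = ZAR 7,148,627.42 − ZAR 6,924,000.00

Profit: ZAR 224,627.42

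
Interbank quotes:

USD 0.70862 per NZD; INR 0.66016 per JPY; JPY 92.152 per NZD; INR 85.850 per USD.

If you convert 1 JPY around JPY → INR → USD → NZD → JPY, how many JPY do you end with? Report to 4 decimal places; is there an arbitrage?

1.0000 (no arbitrage)

Around JPY → INR → USD → NZD → JPY: 1 × 0.66016 ÷ 85.850 ÷ 0.70862 × 92.152 = 1.000001
Product ≈ 1 (deviation 0.000%, within rounding noise).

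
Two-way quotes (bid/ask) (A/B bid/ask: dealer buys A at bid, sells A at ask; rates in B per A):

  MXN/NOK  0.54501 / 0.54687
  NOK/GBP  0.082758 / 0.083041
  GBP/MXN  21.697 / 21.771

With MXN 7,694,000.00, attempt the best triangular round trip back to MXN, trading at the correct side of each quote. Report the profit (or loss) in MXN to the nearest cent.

Net profit: MXN 88,105.86

Best loop MXN → GBP → NOK → MXN:
MXN 7,694,000.00 ÷ 21.771 (buy GBP at ask) = GBP 353,405.91
GBP 353,405.91 ÷ 0.083041 (buy NOK at ask) = NOK 4,255,800.23
NOK 4,255,800.23 ÷ 0.54687 (buy MXN at ask) = MXN 7,782,105.86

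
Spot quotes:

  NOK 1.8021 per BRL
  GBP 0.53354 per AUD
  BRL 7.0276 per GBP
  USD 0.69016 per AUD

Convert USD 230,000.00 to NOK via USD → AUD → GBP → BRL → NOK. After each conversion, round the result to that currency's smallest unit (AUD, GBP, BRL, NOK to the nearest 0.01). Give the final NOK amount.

NOK 2,251,805.96

USD 230,000.00 ÷ 0.69016 = AUD 333,256.06
AUD 333,256.06 × 0.53354 = GBP 177,805.44
GBP 177,805.44 × 7.0276 = BRL 1,249,545.51
BRL 1,249,545.51 × 1.8021 = NOK 2,251,805.96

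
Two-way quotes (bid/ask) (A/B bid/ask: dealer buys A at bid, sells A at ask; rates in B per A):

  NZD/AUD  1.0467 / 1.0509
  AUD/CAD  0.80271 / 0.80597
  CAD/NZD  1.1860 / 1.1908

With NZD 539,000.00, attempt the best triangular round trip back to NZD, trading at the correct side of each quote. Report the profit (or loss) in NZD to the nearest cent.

Net result: NZD -1,900.99 (no profitable arbitrage after spreads)

Best loop NZD → AUD → CAD → NZD:
NZD 539,000.00 × 1.0467 (sell NZD at bid) = AUD 564,171.30
AUD 564,171.30 × 0.80271 (sell AUD at bid) = CAD 452,865.94
CAD 452,865.94 × 1.1860 (sell CAD at bid) = NZD 537,099.01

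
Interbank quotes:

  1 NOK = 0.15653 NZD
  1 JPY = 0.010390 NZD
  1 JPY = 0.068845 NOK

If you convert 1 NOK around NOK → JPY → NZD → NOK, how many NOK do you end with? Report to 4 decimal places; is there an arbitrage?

0.9642 (arbitrage exists)

Around NOK → JPY → NZD → NOK: 1 ÷ 0.068845 × 0.010390 ÷ 0.15653 = 0.964152
Product < 1; profitable direction is NOK → NZD → JPY → NOK.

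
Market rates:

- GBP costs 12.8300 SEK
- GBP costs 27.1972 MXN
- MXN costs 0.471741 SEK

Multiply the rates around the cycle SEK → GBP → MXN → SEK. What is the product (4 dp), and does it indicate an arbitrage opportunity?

Around SEK → GBP → MXN → SEK: 1 ÷ 12.8300 × 27.1972 × 0.471741 = 1.000003
Product ≈ 1 (deviation 0.000%, within rounding noise).

1.0000 (no arbitrage)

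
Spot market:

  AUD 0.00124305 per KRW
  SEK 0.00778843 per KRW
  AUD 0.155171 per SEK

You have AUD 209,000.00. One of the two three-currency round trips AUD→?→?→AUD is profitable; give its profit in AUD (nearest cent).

Profitable loop is AUD → SEK → KRW → AUD:
AUD 209,000.00 ÷ 0.155171 = SEK 1,346,901.16
SEK 1,346,901.16 ÷ 0.00778843 = KRW 172,936,158
KRW 172,936,158 × 0.00124305 = AUD 214,968.29
Profit = AUD 214,968.29 − AUD 209,000.00

Profit: AUD 5,968.29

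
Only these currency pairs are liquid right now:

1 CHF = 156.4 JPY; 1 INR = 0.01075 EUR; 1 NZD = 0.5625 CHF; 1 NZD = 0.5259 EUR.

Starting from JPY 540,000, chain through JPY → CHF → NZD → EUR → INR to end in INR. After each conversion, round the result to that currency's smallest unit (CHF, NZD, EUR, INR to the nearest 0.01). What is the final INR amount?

INR 300,282.79

JPY 540,000 ÷ 156.4 = CHF 3,452.69
CHF 3,452.69 ÷ 0.5625 = NZD 6,138.12
NZD 6,138.12 × 0.5259 = EUR 3,228.04
EUR 3,228.04 ÷ 0.01075 = INR 300,282.79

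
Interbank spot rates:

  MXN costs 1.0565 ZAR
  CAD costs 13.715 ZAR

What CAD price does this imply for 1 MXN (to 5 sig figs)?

1 MXN × 1.0565 = 1.0565 ZAR
1.0565 ZAR ÷ 13.715 = 0.0770324 CAD

MXN/CAD = 0.077032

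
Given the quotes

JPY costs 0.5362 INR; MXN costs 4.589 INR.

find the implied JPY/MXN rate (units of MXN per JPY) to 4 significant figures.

JPY/MXN = 0.1168

1 JPY × 0.5362 = 0.5362 INR
0.5362 INR ÷ 4.589 = 0.116845 MXN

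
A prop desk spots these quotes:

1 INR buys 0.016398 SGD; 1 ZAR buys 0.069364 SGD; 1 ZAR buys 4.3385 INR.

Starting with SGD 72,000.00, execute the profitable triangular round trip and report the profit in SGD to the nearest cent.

Profitable loop is SGD → ZAR → INR → SGD:
SGD 72,000.00 ÷ 0.069364 = ZAR 1,038,002.42
ZAR 1,038,002.42 × 4.3385 = INR 4,503,373.51
INR 4,503,373.51 × 0.016398 = SGD 73,846.32
Profit = SGD 73,846.32 − SGD 72,000.00

Profit: SGD 1,846.32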